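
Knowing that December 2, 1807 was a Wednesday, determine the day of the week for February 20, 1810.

December 2, 1807 → December 2, 1808: 366 days (1808 is a leap year).
December 2, 1808 → December 2, 1809: 365 days.
December 1809: 31 − 2 = 29 days remain.
Then January (31): 31 days.
February 1–20, 1810: 20 days (1810 is not a leap year).
Residual: 80 days.
Total: 811 days.
811 mod 7 = 6, so 6 days after Wednesday is Tuesday.

Tuesday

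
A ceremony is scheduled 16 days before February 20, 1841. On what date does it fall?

February 4, 1841

Count 16 days before February 20, 1841:
Within February 1841: 20 − 4 = 16 days.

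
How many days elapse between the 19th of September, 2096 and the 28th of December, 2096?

100

September 2096: 30 − 19 = 11 days remain.
Then October (31), November (30): 31 + 30 = 61 days.
December 1–28, 2096: 28 days.
Total: 11 + 61 + 28 = 100 days.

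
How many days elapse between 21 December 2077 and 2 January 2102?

8777

From December 21, 2077 to December 21, 2101: 24 years, of which 5 contain a Feb 29 — 19×365 + 5×366 = 8765 days.
(2100 is not a leap year (divisible by 100 but not 400).)
December 2101: 31 − 21 = 10 days remain.
January 1–2, 2102: 2 days.
Residual: 12 days.
Total: 8777 days.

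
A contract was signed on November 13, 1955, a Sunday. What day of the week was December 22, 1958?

November 13, 1955 → November 13, 1956: 366 days (1956 is a leap year).
November 13, 1956 → November 13, 1957: 365 days.
November 13, 1957 → November 13, 1958: 365 days.
November 1958: 30 − 13 = 17 days remain.
December 1–22, 1958: 22 days.
Residual: 39 days.
Total: 1135 days.
1135 mod 7 = 1, so 1 day after Sunday is Monday.

Monday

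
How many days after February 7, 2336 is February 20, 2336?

13

Within February 2336: 20 − 7 = 13 days.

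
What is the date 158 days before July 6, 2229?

January 29, 2229

Count 158 days before July 6, 2229:
January 2229: 31 − 29 = 2 days remain.
Then February 2229 (28), March (31), April (30), May (31), June (30): 28 + 31 + 30 + 31 + 30 = 150 days.
July 1–6, 2229: 6 days.
Total: 2 + 150 + 6 = 158 days.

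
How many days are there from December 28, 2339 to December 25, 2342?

Day-of-year of December 28, 2339: 362.
Day-of-year of December 25, 2342: 359.
2339 has 365 days, so 365 − 362 = 3 days remain in 2339.
Full years: 2340: 366; 2341: 365. Sum = 731.
Total: 3 + 731 + 359 = 1093 days.

1093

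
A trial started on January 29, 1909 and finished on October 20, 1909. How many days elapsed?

264

January 1909: 31 − 29 = 2 days remain.
Then February 1909 (28), March (31), April (30), May (31), June (30), July (31), August (31), September (30): 28 + 31 + 30 + 31 + 30 + 31 + 31 + 30 = 242 days.
October 1–20, 1909: 20 days.
Total: 2 + 242 + 20 = 264 days.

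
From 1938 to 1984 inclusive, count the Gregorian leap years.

Years divisible by 4 in [1938, 1984]: 1940, 1944, 1948, 1952, 1956, 1960, 1964, 1968, 1972, 1976, 1980, 1984.
No century exceptions apply. Count: 12.

12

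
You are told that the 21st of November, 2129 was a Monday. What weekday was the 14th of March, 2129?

Count forward from the earlier date (March 14, 2129) to the later (November 21, 2129):
March 2129: 31 − 14 = 17 days remain.
Then April (30), May (31), June (30), July (31), August (31), September (30), October (31): 30 + 31 + 30 + 31 + 31 + 30 + 31 = 214 days.
November 1–21, 2129: 21 days.
Total: 17 + 214 + 21 = 252 days.
252 is a multiple of 7, so the 14th of March, 2129 falls on the same weekday: Monday.

Monday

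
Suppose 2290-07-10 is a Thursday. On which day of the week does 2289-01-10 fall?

Thursday

Count forward from the earlier date (January 10, 2289) to the later (July 10, 2290):
January 10, 2289 → January 10, 2290: 365 days.
January 2290: 31 − 10 = 21 days remain.
Then February 2290 (28), March (31), April (30), May (31), June (30): 28 + 31 + 30 + 31 + 30 = 150 days.
July 1–10, 2290: 10 days.
Residual: 181 days.
Total: 546 days.
546 is a multiple of 7, so 2289-01-10 falls on the same weekday: Thursday.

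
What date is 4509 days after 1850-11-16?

1863-03-22

Count 4509 days after November 16, 1850:
From November 16, 1850 to November 16, 1862: 12 years, of which 3 contain a Feb 29 — 9×365 + 3×366 = 4383 days.
November 1862: 30 − 16 = 14 days remain.
Then December (31), January (31), February 1863 (28): 31 + 31 + 28 = 90 days.
March 1–22, 1863: 22 days.
Residual: 126 days.
Total: 4509 days.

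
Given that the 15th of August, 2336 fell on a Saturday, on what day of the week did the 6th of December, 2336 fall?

Sunday

August 2336: 31 − 15 = 16 days remain.
Then September (30), October (31), November (30): 30 + 31 + 30 = 91 days.
December 1–6, 2336: 6 days.
Total: 16 + 91 + 6 = 113 days.
113 mod 7 = 1, so 1 day after Saturday is Sunday.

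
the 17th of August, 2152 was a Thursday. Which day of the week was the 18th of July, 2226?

Tuesday

From August 17, 2152 to August 17, 2225: 73 years, of which 17 contain a Feb 29 — 56×365 + 17×366 = 26662 days.
(2200 is not a leap year (divisible by 100 but not 400).)
August 2225: 31 − 17 = 14 days remain.
Then 10 full months totalling 303 days.
July 1–18, 2226: 18 days.
Residual: 335 days.
Total: 26997 days.
26997 mod 7 = 5, so 5 days after Thursday is Tuesday.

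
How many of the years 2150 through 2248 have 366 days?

Years divisible by 4: 2152, 2156, …, 2248 — 25 in all.
Of these, 2200 is divisible by 100 but not 400, so not leap.
Leap years: 25 − 1 = 24.

24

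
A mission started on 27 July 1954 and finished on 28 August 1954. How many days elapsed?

July 1954: 31 − 27 = 4 days remain.
August 1–28, 1954: 28 days.
Total: 4 + 28 = 32 days.

32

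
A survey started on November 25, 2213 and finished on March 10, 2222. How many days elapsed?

Day-of-year of November 25, 2213: 329.
Day-of-year of March 10, 2222: 69.
2213 has 365 days, so 365 − 329 = 36 days remain in 2213.
Full years 2214–2221: 6 common + 2 leap = 6×365 + 2×366 = 2922 days.
Total: 36 + 2922 + 69 = 3027 days.

3027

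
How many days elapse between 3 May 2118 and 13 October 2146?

10390

From May 3, 2118 to May 3, 2146: 28 years, of which 7 contain a Feb 29 — 21×365 + 7×366 = 10227 days.
May 2146: 31 − 3 = 28 days remain.
Then June (30), July (31), August (31), September (30): 30 + 31 + 31 + 30 = 122 days.
October 1–13, 2146: 13 days.
Residual: 163 days.
Total: 10390 days.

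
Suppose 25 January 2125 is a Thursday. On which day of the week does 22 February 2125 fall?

Thursday

January 2125: 31 − 25 = 6 days remain.
February 1–22, 2125: 22 days (2125 is not a leap year).
Total: 6 + 22 = 28 days.
28 is a multiple of 7, so 22 February 2125 falls on the same weekday: Thursday.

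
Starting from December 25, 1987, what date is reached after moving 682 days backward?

February 11, 1986

Count 682 days before December 25, 1987:
Day-of-year of February 11, 1986: 42.
Day-of-year of December 25, 1987: 359.
1986 has 365 days, so 365 − 42 = 323 days remain in 1986.
Total: 323 + 359 = 682 days.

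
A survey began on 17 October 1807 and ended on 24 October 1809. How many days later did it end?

738

October 17, 1807 → October 17, 1808: 366 days (1808 is a leap year).
October 17, 1808 → October 17, 1809: 365 days.
Within October 1809: 24 − 17 = 7 days.
Total: 738 days.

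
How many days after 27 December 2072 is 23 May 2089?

5991

From December 27, 2072 to December 27, 2088: 16 years, of which 4 contain a Feb 29 — 12×365 + 4×366 = 5844 days.
December 2088: 31 − 27 = 4 days remain.
Then January (31), February 2089 (28), March (31), April (30): 31 + 28 + 31 + 30 = 120 days.
May 1–23, 2089: 23 days.
Residual: 147 days.
Total: 5991 days.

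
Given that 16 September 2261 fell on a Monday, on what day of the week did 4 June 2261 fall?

Count forward from the earlier date (June 4, 2261) to the later (September 16, 2261):
June 2261: 30 − 4 = 26 days remain.
Then July (31), August (31): 31 + 31 = 62 days.
September 1–16, 2261: 16 days.
Total: 26 + 62 + 16 = 104 days.
104 mod 7 = 6, so 6 days before Monday is Tuesday.

Tuesday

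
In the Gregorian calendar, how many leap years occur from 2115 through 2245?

Years divisible by 4: 2116, 2120, …, 2244 — 33 in all.
Of these, 2200 is divisible by 100 but not 400, so not leap.
Leap years: 33 − 1 = 32.

32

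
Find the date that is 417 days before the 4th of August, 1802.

the 13th of June, 1801

Count 417 days before August 4, 1802:
June 13, 1801 → June 13, 1802: 365 days.
June 1802: 30 − 13 = 17 days remain.
Then July (31): 31 days.
August 1–4, 1802: 4 days.
Residual: 52 days.
Total: 417 days.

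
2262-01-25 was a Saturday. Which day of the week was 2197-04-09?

Sunday

Count forward from the earlier date (April 9, 2197) to the later (January 25, 2262):
From April 9, 2197 to April 9, 2261: 64 years, of which 15 contain a Feb 29 — 49×365 + 15×366 = 23375 days.
(2200 is not a leap year (divisible by 100 but not 400).)
April 2261: 30 − 9 = 21 days remain.
Then May (31), June (30), July (31), August (31), September (30), October (31), November (30), December (31): 31 + 30 + 31 + 31 + 30 + 31 + 30 + 31 = 245 days.
January 1–25, 2262: 25 days.
Residual: 291 days.
Total: 23666 days.
23666 mod 7 = 6, so 6 days before Saturday is Sunday.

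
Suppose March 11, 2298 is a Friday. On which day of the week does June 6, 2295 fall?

Thursday

Count forward from the earlier date (June 6, 2295) to the later (March 11, 2298):
June 6, 2295 → June 6, 2296: 366 days (2296 is a leap year).
June 6, 2296 → June 6, 2297: 365 days.
June 2297: 30 − 6 = 24 days remain.
Then July (31), August (31), September (30), October (31), November (30), December (31), January (31), February 2298 (28): 31 + 31 + 30 + 31 + 30 + 31 + 31 + 28 = 243 days.
March 1–11, 2298: 11 days.
Residual: 278 days.
Total: 1009 days.
1009 mod 7 = 1, so 1 day before Friday is Thursday.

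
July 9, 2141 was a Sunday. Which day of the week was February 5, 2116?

Count forward from the earlier date (February 5, 2116) to the later (July 9, 2141):
From February 5, 2116 to February 5, 2141: 25 years, of which 7 contain a Feb 29 — 18×365 + 7×366 = 9132 days.
February 2141: 28 − 5 = 23 days remain (2141 is not a leap year, so February has 28 days).
Then March (31), April (30), May (31), June (30): 31 + 30 + 31 + 30 = 122 days.
July 1–9, 2141: 9 days.
Residual: 154 days.
Total: 9286 days.
9286 mod 7 = 4, so 4 days before Sunday is Wednesday.

Wednesday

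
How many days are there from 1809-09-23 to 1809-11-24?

62

September 1809: 30 − 23 = 7 days remain.
Then October (31): 31 days.
November 1–24, 1809: 24 days.
Total: 7 + 31 + 24 = 62 days.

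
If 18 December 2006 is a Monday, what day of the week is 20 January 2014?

Monday

Day-of-year of December 18, 2006: 352.
Day-of-year of January 20, 2014: 20.
2006 has 365 days, so 365 − 352 = 13 days remain in 2006.
Full years 2007–2013: 5 common + 2 leap = 5×365 + 2×366 = 2557 days.
Total: 13 + 2557 + 20 = 2590 days.
2590 is a multiple of 7, so 20 January 2014 falls on the same weekday: Monday.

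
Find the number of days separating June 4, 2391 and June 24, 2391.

Within June 2391: 24 − 4 = 20 days.

20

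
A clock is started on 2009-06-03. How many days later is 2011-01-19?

June 2009: 30 − 3 = 27 days remain.
Then 18 full months totalling 549 days.
January 1–19, 2011: 19 days.
Total: 27 + 549 + 19 = 595 days.

595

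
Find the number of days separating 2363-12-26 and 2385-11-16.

7996

Day-of-year of December 26, 2363: 360.
Day-of-year of November 16, 2385: 320.
2363 has 365 days, so 365 − 360 = 5 days remain in 2363.
Full years 2364–2384: 15 common + 6 leap = 15×365 + 6×366 = 7671 days.
Total: 5 + 7671 + 320 = 7996 days.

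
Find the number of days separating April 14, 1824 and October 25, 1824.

April 1824: 30 − 14 = 16 days remain.
Then May (31), June (30), July (31), August (31), September (30): 31 + 30 + 31 + 31 + 30 = 153 days.
October 1–25, 1824: 25 days.
Total: 16 + 153 + 25 = 194 days.

194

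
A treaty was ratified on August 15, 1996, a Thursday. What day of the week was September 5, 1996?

Thursday

August 1996: 31 − 15 = 16 days remain.
September 1–5, 1996: 5 days.
Total: 16 + 5 = 21 days.
21 is a multiple of 7, so September 5, 1996 falls on the same weekday: Thursday.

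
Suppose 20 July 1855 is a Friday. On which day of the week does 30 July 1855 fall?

Monday

Within July 1855: 30 − 20 = 10 days.
10 mod 7 = 3, so 3 days after Friday is Monday.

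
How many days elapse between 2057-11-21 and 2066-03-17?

3038

From November 21, 2057 to November 21, 2065: 8 years, of which 2 contain a Feb 29 — 6×365 + 2×366 = 2922 days.
November 2065: 30 − 21 = 9 days remain.
Then December (31), January (31), February 2066 (28): 31 + 31 + 28 = 90 days.
March 1–17, 2066: 17 days.
Residual: 116 days.
Total: 3038 days.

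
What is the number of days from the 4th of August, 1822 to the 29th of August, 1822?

25

Within August 1822: 29 − 4 = 25 days.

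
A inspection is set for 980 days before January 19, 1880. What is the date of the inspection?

May 14, 1877

Count 980 days before January 19, 1880:
Day-of-year of May 14, 1877: 134.
Day-of-year of January 19, 1880: 19.
1877 has 365 days, so 365 − 134 = 231 days remain in 1877.
Full years: 1878: 365; 1879: 365. Sum = 730.
Total: 231 + 730 + 19 = 980 days.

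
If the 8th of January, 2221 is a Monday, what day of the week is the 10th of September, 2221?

Monday

January 2221: 31 − 8 = 23 days remain.
Then February 2221 (28), March (31), April (30), May (31), June (30), July (31), August (31): 28 + 31 + 30 + 31 + 30 + 31 + 31 = 212 days.
September 1–10, 2221: 10 days.
Total: 23 + 212 + 10 = 245 days.
245 is a multiple of 7, so the 10th of September, 2221 falls on the same weekday: Monday.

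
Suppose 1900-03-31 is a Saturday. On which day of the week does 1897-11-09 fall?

Tuesday

Count forward from the earlier date (November 9, 1897) to the later (March 31, 1900):
November 9, 1897 → November 9, 1898: 365 days.
November 9, 1898 → November 9, 1899: 365 days.
November 1899: 30 − 9 = 21 days remain.
Then December (31), January (31), February 1900 (28): 31 + 31 + 28 = 90 days.
March 1–31, 1900: 31 days.
Residual: 142 days.
Total: 872 days.
872 mod 7 = 4, so 4 days before Saturday is Tuesday.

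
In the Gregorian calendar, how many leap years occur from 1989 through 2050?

Years divisible by 4: 1992, 1996, …, 2048 — 15 in all.
2000 is divisible by 400, so still leap.
No century exceptions apply. Count: 15.

15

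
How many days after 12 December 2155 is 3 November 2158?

1057

Day-of-year of December 12, 2155: 346.
Day-of-year of November 3, 2158: 307.
2155 has 365 days, so 365 − 346 = 19 days remain in 2155.
Full years: 2156: 366; 2157: 365. Sum = 731.
Total: 19 + 731 + 307 = 1057 days.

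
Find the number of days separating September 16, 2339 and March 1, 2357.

6376

From September 16, 2339 to September 16, 2356: 17 years, of which 5 contain a Feb 29 — 12×365 + 5×366 = 6210 days.
September 2356: 30 − 16 = 14 days remain.
Then October (31), November (30), December (31), January (31), February 2357 (28): 31 + 30 + 31 + 31 + 28 = 151 days.
March 1, 2357: 1 day.
Residual: 166 days.
Total: 6376 days.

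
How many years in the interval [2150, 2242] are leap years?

Years divisible by 4: 2152, 2156, …, 2240 — 23 in all.
Of these, 2200 is divisible by 100 but not 400, so not leap.
Leap years: 23 − 1 = 22.

22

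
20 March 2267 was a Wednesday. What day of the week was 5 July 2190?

Monday

Count forward from the earlier date (July 5, 2190) to the later (March 20, 2267):
From July 5, 2190 to July 5, 2266: 76 years, of which 18 contain a Feb 29 — 58×365 + 18×366 = 27758 days.
(2200 is not a leap year (divisible by 100 but not 400).)
July 2266: 31 − 5 = 26 days remain.
Then August (31), September (30), October (31), November (30), December (31), January (31), February 2267 (28): 31 + 30 + 31 + 30 + 31 + 31 + 28 = 212 days.
March 1–20, 2267: 20 days.
Residual: 258 days.
Total: 28016 days.
28016 mod 7 = 2, so 2 days before Wednesday is Monday.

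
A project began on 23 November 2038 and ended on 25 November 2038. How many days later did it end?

2

Within November 2038: 25 − 23 = 2 days.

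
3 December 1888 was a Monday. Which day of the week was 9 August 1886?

Monday

Count forward from the earlier date (August 9, 1886) to the later (December 3, 1888):
August 9, 1886 → August 9, 1887: 365 days.
August 9, 1887 → August 9, 1888: 366 days (1888 is a leap year).
August 1888: 31 − 9 = 22 days remain.
Then September (30), October (31), November (30): 30 + 31 + 30 = 91 days.
December 1–3, 1888: 3 days.
Residual: 116 days.
Total: 847 days.
847 is a multiple of 7, so 9 August 1886 falls on the same weekday: Monday.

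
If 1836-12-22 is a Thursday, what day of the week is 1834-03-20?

Thursday

Count forward from the earlier date (March 20, 1834) to the later (December 22, 1836):
March 20, 1834 → March 20, 1835: 365 days.
March 20, 1835 → March 20, 1836: 366 days (1836 is a leap year).
March 1836: 31 − 20 = 11 days remain.
Then April (30), May (31), June (30), July (31), August (31), September (30), October (31), November (30): 30 + 31 + 30 + 31 + 31 + 30 + 31 + 30 = 244 days.
December 1–22, 1836: 22 days.
Residual: 277 days.
Total: 1008 days.
1008 is a multiple of 7, so 1834-03-20 falls on the same weekday: Thursday.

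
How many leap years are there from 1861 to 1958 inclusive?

Years divisible by 4: 1864, 1868, …, 1956 — 24 in all.
Of these, 1900 is divisible by 100 but not 400, so not leap.
Leap years: 24 − 1 = 23.

23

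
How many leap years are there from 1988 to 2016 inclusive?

8

Years divisible by 4 in [1988, 2016]: 1988, 1992, 1996, 2000, 2004, 2008, 2012, 2016.
2000 is divisible by 400, so still leap.
No century exceptions apply. Count: 8.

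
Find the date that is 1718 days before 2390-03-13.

2385-06-29

Count 1718 days before March 13, 2390:
Day-of-year of June 29, 2385: 180.
Day-of-year of March 13, 2390: 72.
2385 has 365 days, so 365 − 180 = 185 days remain in 2385.
Full years: 2386: 365; 2387: 365; 2388: 366; 2389: 365. Sum = 1461.
Total: 185 + 1461 + 72 = 1718 days.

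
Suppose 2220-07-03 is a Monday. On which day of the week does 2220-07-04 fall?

Tuesday

Within July 2220: 4 − 3 = 1 day.
1 mod 7 = 1, so 1 day after Monday is Tuesday.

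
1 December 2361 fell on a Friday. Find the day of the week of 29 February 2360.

Monday

Count forward from the earlier date (February 29, 2360) to the later (December 1, 2361):
February 2360: 29 − 29 = 0 days remain (2360 is a leap year, so February has 29 days).
Then 21 full months totalling 640 days.
December 1, 2361: 1 day.
Total: 0 + 640 + 1 = 641 days.
641 mod 7 = 4, so 4 days before Friday is Monday.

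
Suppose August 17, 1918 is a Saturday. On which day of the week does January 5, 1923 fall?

Friday

August 17, 1918 → August 17, 1919: 365 days.
August 17, 1919 → August 17, 1920: 366 days (1920 is a leap year).
August 17, 1920 → August 17, 1921: 365 days.
August 17, 1921 → August 17, 1922: 365 days.
August 1922: 31 − 17 = 14 days remain.
Then September (30), October (31), November (30), December (31): 30 + 31 + 30 + 31 = 122 days.
January 1–5, 1923: 5 days.
Residual: 141 days.
Total: 1602 days.
1602 mod 7 = 6, so 6 days after Saturday is Friday.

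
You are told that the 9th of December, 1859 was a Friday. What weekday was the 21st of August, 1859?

Sunday

Count forward from the earlier date (August 21, 1859) to the later (December 9, 1859):
August 1859: 31 − 21 = 10 days remain.
Then September (30), October (31), November (30): 30 + 31 + 30 = 91 days.
December 1–9, 1859: 9 days.
Total: 10 + 91 + 9 = 110 days.
110 mod 7 = 5, so 5 days before Friday is Sunday.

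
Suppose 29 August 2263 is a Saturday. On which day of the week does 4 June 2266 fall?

August 29, 2263 → August 29, 2264: 366 days (2264 is a leap year).
August 29, 2264 → August 29, 2265: 365 days.
August 2265: 31 − 29 = 2 days remain.
Then 9 full months totalling 273 days.
June 1–4, 2266: 4 days.
Residual: 279 days.
Total: 1010 days.
1010 mod 7 = 2, so 2 days after Saturday is Monday.

Monday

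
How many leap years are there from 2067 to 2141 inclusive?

18

Years divisible by 4: 2068, 2072, …, 2140 — 19 in all.
Of these, 2100 is divisible by 100 but not 400, so not leap.
Leap years: 19 − 1 = 18.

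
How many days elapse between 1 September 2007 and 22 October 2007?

51

September 2007: 30 − 1 = 29 days remain.
October 1–22, 2007: 22 days.
Total: 29 + 22 = 51 days.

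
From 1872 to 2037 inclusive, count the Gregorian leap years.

41

Years divisible by 4: 1872, 1876, …, 2036 — 42 in all.
Of these, 1900 is divisible by 100 but not 400, so not leap.
2000 is divisible by 400, so still leap.
Leap years: 42 − 1 = 41.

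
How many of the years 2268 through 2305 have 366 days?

9

Years divisible by 4 in [2268, 2305]: 2268, 2272, 2276, 2280, 2284, 2288, 2292, 2296, 2300, 2304.
Of these, 2300 is divisible by 100 but not 400, so not leap.
Leap years: 10 − 1 = 9.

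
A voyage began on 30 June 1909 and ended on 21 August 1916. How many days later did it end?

From June 30, 1909 to June 30, 1916: 7 years, of which 2 contain a Feb 29 — 5×365 + 2×366 = 2557 days.
June 1916: 30 − 30 = 0 days remain.
Then July (31): 31 days.
August 1–21, 1916: 21 days.
Residual: 52 days.
Total: 2609 days.

2609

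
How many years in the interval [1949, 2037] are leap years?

22

Years divisible by 4: 1952, 1956, …, 2036 — 22 in all.
2000 is divisible by 400, so still leap.
No century exceptions apply. Count: 22.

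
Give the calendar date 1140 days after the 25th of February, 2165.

the 10th of April, 2168

Count 1140 days after February 25, 2165:
Day-of-year of February 25, 2165: 56.
Day-of-year of April 10, 2168: 101.
2165 has 365 days, so 365 − 56 = 309 days remain in 2165.
Full years: 2166: 365; 2167: 365. Sum = 730.
Total: 309 + 730 + 101 = 1140 days.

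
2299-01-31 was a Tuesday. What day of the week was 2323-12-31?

Day-of-year of January 31, 2299: 31.
Day-of-year of December 31, 2323: 365.
2299 has 365 days, so 365 − 31 = 334 days remain in 2299.
Full years 2300–2322: 18 common + 5 leap = 18×365 + 5×366 = 8400 days.
Total: 334 + 8400 + 365 = 9099 days.
9099 mod 7 = 6, so 6 days after Tuesday is Monday.

Monday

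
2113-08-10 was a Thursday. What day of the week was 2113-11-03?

Friday

August 2113: 31 − 10 = 21 days remain.
Then September (30), October (31): 30 + 31 = 61 days.
November 1–3, 2113: 3 days.
Total: 21 + 61 + 3 = 85 days.
85 mod 7 = 1, so 1 day after Thursday is Friday.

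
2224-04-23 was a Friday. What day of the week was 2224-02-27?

Friday

Count forward from the earlier date (February 27, 2224) to the later (April 23, 2224):
February 2224: 29 − 27 = 2 days remain (2224 is a leap year, so February has 29 days).
Then March (31): 31 days.
April 1–23, 2224: 23 days.
Total: 2 + 31 + 23 = 56 days.
56 is a multiple of 7, so 2224-02-27 falls on the same weekday: Friday.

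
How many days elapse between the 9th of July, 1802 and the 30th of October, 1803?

July 9, 1802 → July 9, 1803: 365 days.
July 1803: 31 − 9 = 22 days remain.
Then August (31), September (30): 31 + 30 = 61 days.
October 1–30, 1803: 30 days.
Residual: 113 days.
Total: 478 days.

478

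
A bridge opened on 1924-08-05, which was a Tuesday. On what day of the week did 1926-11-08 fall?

August 5, 1924 → August 5, 1925: 365 days.
August 5, 1925 → August 5, 1926: 365 days.
August 1926: 31 − 5 = 26 days remain.
Then September (30), October (31): 30 + 31 = 61 days.
November 1–8, 1926: 8 days.
Residual: 95 days.
Total: 825 days.
825 mod 7 = 6, so 6 days after Tuesday is Monday.

Monday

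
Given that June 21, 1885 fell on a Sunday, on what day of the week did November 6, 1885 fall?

June 1885: 30 − 21 = 9 days remain.
Then July (31), August (31), September (30), October (31): 31 + 31 + 30 + 31 = 123 days.
November 1–6, 1885: 6 days.
Total: 9 + 123 + 6 = 138 days.
138 mod 7 = 5, so 5 days after Sunday is Friday.

Friday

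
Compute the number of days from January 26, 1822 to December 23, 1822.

January 1822: 31 − 26 = 5 days remain.
Then 10 full months totalling 303 days.
December 1–23, 1822: 23 days.
Total: 5 + 303 + 23 = 331 days.

331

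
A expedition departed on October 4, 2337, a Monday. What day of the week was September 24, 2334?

Count forward from the earlier date (September 24, 2334) to the later (October 4, 2337):
Day-of-year of September 24, 2334: 267.
Day-of-year of October 4, 2337: 277.
2334 has 365 days, so 365 − 267 = 98 days remain in 2334.
Full years: 2335: 365; 2336: 366. Sum = 731.
Total: 98 + 731 + 277 = 1106 days.
1106 is a multiple of 7, so September 24, 2334 falls on the same weekday: Monday.

Monday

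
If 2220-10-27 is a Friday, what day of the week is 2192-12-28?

Count forward from the earlier date (December 28, 2192) to the later (October 27, 2220):
Day-of-year of December 28, 2192: 363.
Day-of-year of October 27, 2220: 301.
2192 has 366 days, so 366 − 363 = 3 days remain in 2192.
Full years 2193–2219: 22 common + 5 leap = 22×365 + 5×366 = 9860 days.
Total: 3 + 9860 + 301 = 10164 days.
10164 is a multiple of 7, so 2192-12-28 falls on the same weekday: Friday.

Friday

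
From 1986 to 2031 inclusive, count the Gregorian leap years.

11

Years divisible by 4 in [1986, 2031]: 1988, 1992, 1996, 2000, 2004, 2008, 2012, 2016, 2020, 2024, 2028.
2000 is divisible by 400, so still leap.
No century exceptions apply. Count: 11.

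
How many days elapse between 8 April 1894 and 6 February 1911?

Day-of-year of April 8, 1894: 98.
Day-of-year of February 6, 1911: 37.
1894 has 365 days, so 365 − 98 = 267 days remain in 1894.
Full years 1895–1910: 13 common + 3 leap = 13×365 + 3×366 = 5843 days.
Total: 267 + 5843 + 37 = 6147 days.

6147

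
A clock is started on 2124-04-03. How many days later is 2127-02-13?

April 3, 2124 → April 3, 2125: 365 days.
April 3, 2125 → April 3, 2126: 365 days.
April 2126: 30 − 3 = 27 days remain.
Then 9 full months totalling 276 days.
February 1–13, 2127: 13 days (2127 is not a leap year).
Residual: 316 days.
Total: 1046 days.

1046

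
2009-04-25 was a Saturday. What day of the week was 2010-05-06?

April 2009: 30 − 25 = 5 days remain.
Then 12 full months totalling 365 days.
May 1–6, 2010: 6 days.
Total: 5 + 365 + 6 = 376 days.
376 mod 7 = 5, so 5 days after Saturday is Thursday.

Thursday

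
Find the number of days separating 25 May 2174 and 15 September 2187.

From May 25, 2174 to May 25, 2187: 13 years, of which 3 contain a Feb 29 — 10×365 + 3×366 = 4748 days.
May 2187: 31 − 25 = 6 days remain.
Then June (30), July (31), August (31): 30 + 31 + 31 = 92 days.
September 1–15, 2187: 15 days.
Residual: 113 days.
Total: 4861 days.

4861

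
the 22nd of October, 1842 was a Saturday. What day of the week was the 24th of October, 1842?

Monday

Within October 1842: 24 − 22 = 2 days.
2 mod 7 = 2, so 2 days after Saturday is Monday.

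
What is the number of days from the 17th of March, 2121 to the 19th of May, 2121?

63

March 2121: 31 − 17 = 14 days remain.
Then April (30): 30 days.
May 1–19, 2121: 19 days.
Total: 14 + 30 + 19 = 63 days.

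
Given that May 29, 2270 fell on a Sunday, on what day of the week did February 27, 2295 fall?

From May 29, 2270 to May 29, 2294: 24 years, of which 6 contain a Feb 29 — 18×365 + 6×366 = 8766 days.
May 2294: 31 − 29 = 2 days remain.
Then June (30), July (31), August (31), September (30), October (31), November (30), December (31), January (31): 30 + 31 + 31 + 30 + 31 + 30 + 31 + 31 = 245 days.
February 1–27, 2295: 27 days (2295 is not a leap year).
Residual: 274 days.
Total: 9040 days.
9040 mod 7 = 3, so 3 days after Sunday is Wednesday.

Wednesday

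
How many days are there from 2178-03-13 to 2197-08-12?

7092

Day-of-year of March 13, 2178: 72.
Day-of-year of August 12, 2197: 224.
2178 has 365 days, so 365 − 72 = 293 days remain in 2178.
Full years 2179–2196: 13 common + 5 leap = 13×365 + 5×366 = 6575 days.
Total: 293 + 6575 + 224 = 7092 days.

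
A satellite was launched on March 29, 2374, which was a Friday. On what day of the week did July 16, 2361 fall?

Sunday

Count forward from the earlier date (July 16, 2361) to the later (March 29, 2374):
From July 16, 2361 to July 16, 2373: 12 years, of which 3 contain a Feb 29 — 9×365 + 3×366 = 4383 days.
July 2373: 31 − 16 = 15 days remain.
Then August (31), September (30), October (31), November (30), December (31), January (31), February 2374 (28): 31 + 30 + 31 + 30 + 31 + 31 + 28 = 212 days.
March 1–29, 2374: 29 days.
Residual: 256 days.
Total: 4639 days.
4639 mod 7 = 5, so 5 days before Friday is Sunday.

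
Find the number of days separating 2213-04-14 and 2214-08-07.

480

Day-of-year of April 14, 2213: 104.
Day-of-year of August 7, 2214: 219.
2213 has 365 days, so 365 − 104 = 261 days remain in 2213.
Total: 261 + 219 = 480 days.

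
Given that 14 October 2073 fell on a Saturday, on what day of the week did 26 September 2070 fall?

Count forward from the earlier date (September 26, 2070) to the later (October 14, 2073):
Day-of-year of September 26, 2070: 269.
Day-of-year of October 14, 2073: 287.
2070 has 365 days, so 365 − 269 = 96 days remain in 2070.
Full years: 2071: 365; 2072: 366. Sum = 731.
Total: 96 + 731 + 287 = 1114 days.
1114 mod 7 = 1, so 1 day before Saturday is Friday.

Friday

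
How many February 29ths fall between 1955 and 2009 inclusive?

Years divisible by 4: 1956, 1960, …, 2008 — 14 in all.
2000 is divisible by 400, so still leap.
No century exceptions apply. Count: 14.

14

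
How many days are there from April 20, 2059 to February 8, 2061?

April 20, 2059 → April 20, 2060: 366 days (2060 is a leap year).
April 2060: 30 − 20 = 10 days remain.
Then 9 full months totalling 276 days.
February 1–8, 2061: 8 days (2061 is not a leap year).
Residual: 294 days.
Total: 660 days.

660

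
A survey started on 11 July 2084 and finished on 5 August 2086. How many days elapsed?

755

Day-of-year of July 11, 2084: 193.
Day-of-year of August 5, 2086: 217.
2084 has 366 days, so 366 − 193 = 173 days remain in 2084.
Full years: 2085: 365. Sum = 365.
Total: 173 + 365 + 217 = 755 days.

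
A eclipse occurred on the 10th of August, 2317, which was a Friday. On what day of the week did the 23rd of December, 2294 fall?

Sunday

Count forward from the earlier date (December 23, 2294) to the later (August 10, 2317):
From December 23, 2294 to December 23, 2316: 22 years, of which 5 contain a Feb 29 — 17×365 + 5×366 = 8035 days.
(2300 is not a leap year (divisible by 100 but not 400).)
December 2316: 31 − 23 = 8 days remain.
Then January (31), February 2317 (28), March (31), April (30), May (31), June (30), July (31): 31 + 28 + 31 + 30 + 31 + 30 + 31 = 212 days.
August 1–10, 2317: 10 days.
Residual: 230 days.
Total: 8265 days.
8265 mod 7 = 5, so 5 days before Friday is Sunday.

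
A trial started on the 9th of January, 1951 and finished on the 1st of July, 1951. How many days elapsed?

173

January 1951: 31 − 9 = 22 days remain.
Then February 1951 (28), March (31), April (30), May (31), June (30): 28 + 31 + 30 + 31 + 30 = 150 days.
July 1, 1951: 1 day.
Total: 22 + 150 + 1 = 173 days.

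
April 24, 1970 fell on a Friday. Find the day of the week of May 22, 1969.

Thursday

Count forward from the earlier date (May 22, 1969) to the later (April 24, 1970):
May 1969: 31 − 22 = 9 days remain.
Then 10 full months totalling 304 days.
April 1–24, 1970: 24 days.
Residual: 337 days.
Total: 337 days.
337 mod 7 = 1, so 1 day before Friday is Thursday.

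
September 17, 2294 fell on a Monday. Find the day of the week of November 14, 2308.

Saturday

Day-of-year of September 17, 2294: 260.
Day-of-year of November 14, 2308: 319.
2294 has 365 days, so 365 − 260 = 105 days remain in 2294.
Full years 2295–2307: 11 common + 2 leap = 11×365 + 2×366 = 4747 days.
Total: 105 + 4747 + 319 = 5171 days.
5171 mod 7 = 5, so 5 days after Monday is Saturday.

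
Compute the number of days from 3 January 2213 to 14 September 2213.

254

January 2213: 31 − 3 = 28 days remain.
Then February 2213 (28), March (31), April (30), May (31), June (30), July (31), August (31): 28 + 31 + 30 + 31 + 30 + 31 + 31 = 212 days.
September 1–14, 2213: 14 days.
Total: 28 + 212 + 14 = 254 days.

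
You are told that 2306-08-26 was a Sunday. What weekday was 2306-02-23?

Count forward from the earlier date (February 23, 2306) to the later (August 26, 2306):
February 2306: 28 − 23 = 5 days remain (2306 is not a leap year, so February has 28 days).
Then March (31), April (30), May (31), June (30), July (31): 31 + 30 + 31 + 30 + 31 = 153 days.
August 1–26, 2306: 26 days.
Total: 5 + 153 + 26 = 184 days.
184 mod 7 = 2, so 2 days before Sunday is Friday.

Friday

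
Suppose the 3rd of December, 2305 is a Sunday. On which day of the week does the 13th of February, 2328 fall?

From December 3, 2305 to December 3, 2327: 22 years, of which 5 contain a Feb 29 — 17×365 + 5×366 = 8035 days.
December 2327: 31 − 3 = 28 days remain.
Then January (31): 31 days.
February 1–13, 2328: 13 days (2328 is a leap year).
Residual: 72 days.
Total: 8107 days.
8107 mod 7 = 1, so 1 day after Sunday is Monday.

Monday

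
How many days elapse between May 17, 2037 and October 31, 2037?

May 2037: 31 − 17 = 14 days remain.
Then June (30), July (31), August (31), September (30): 30 + 31 + 31 + 30 = 122 days.
October 1–31, 2037: 31 days.
Total: 14 + 122 + 31 = 167 days.

167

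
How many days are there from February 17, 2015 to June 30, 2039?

8899

From February 17, 2015 to February 17, 2039: 24 years, of which 6 contain a Feb 29 — 18×365 + 6×366 = 8766 days.
February 2039: 28 − 17 = 11 days remain (2039 is not a leap year, so February has 28 days).
Then March (31), April (30), May (31): 31 + 30 + 31 = 92 days.
June 1–30, 2039: 30 days.
Residual: 133 days.
Total: 8899 days.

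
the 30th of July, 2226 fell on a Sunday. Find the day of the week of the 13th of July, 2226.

Thursday

Count forward from the earlier date (July 13, 2226) to the later (July 30, 2226):
Within July 2226: 30 − 13 = 17 days.
17 mod 7 = 3, so 3 days before Sunday is Thursday.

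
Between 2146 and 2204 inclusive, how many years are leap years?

Years divisible by 4: 2148, 2152, …, 2204 — 15 in all.
Of these, 2200 is divisible by 100 but not 400, so not leap.
Leap years: 15 − 1 = 14.

14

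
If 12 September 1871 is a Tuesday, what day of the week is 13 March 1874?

September 12, 1871 → September 12, 1872: 366 days (1872 is a leap year).
September 12, 1872 → September 12, 1873: 365 days.
September 1873: 30 − 12 = 18 days remain.
Then October (31), November (30), December (31), January (31), February 1874 (28): 31 + 30 + 31 + 31 + 28 = 151 days.
March 1–13, 1874: 13 days.
Residual: 182 days.
Total: 913 days.
913 mod 7 = 3, so 3 days after Tuesday is Friday.

Friday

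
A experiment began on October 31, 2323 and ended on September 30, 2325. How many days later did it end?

700

October 31, 2323 → October 31, 2324: 366 days (2324 is a leap year).
October 2324: 31 − 31 = 0 days remain.
Then 10 full months totalling 304 days.
September 1–30, 2325: 30 days.
Residual: 334 days.
Total: 700 days.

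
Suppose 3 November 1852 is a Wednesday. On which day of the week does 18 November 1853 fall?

Day-of-year of November 3, 1852: 308.
Day-of-year of November 18, 1853: 322.
1852 has 366 days, so 366 − 308 = 58 days remain in 1852.
Total: 58 + 322 = 380 days.
380 mod 7 = 2, so 2 days after Wednesday is Friday.

Friday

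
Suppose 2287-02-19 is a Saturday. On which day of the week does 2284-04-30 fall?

Wednesday

Count forward from the earlier date (April 30, 2284) to the later (February 19, 2287):
Day-of-year of April 30, 2284: 121.
Day-of-year of February 19, 2287: 50.
2284 has 366 days, so 366 − 121 = 245 days remain in 2284.
Full years: 2285: 365; 2286: 365. Sum = 730.
Total: 245 + 730 + 50 = 1025 days.
1025 mod 7 = 3, so 3 days before Saturday is Wednesday.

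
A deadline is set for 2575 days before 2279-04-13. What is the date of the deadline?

2272-03-25

Count 2575 days before April 13, 2279:
Day-of-year of March 25, 2272: 85.
Day-of-year of April 13, 2279: 103.
2272 has 366 days, so 366 − 85 = 281 days remain in 2272.
Full years: 2273: 365; 2274: 365; 2275: 365; 2276: 366; 2277: 365; 2278: 365. Sum = 2191.
Total: 281 + 2191 + 103 = 2575 days.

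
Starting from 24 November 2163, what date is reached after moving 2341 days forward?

22 April 2170

Count 2341 days after November 24, 2163:
November 24, 2163 → November 24, 2164: 366 days (2164 is a leap year).
November 24, 2164 → November 24, 2165: 365 days.
November 24, 2165 → November 24, 2166: 365 days.
November 24, 2166 → November 24, 2167: 365 days.
November 24, 2167 → November 24, 2168: 366 days (2168 is a leap year).
November 24, 2168 → November 24, 2169: 365 days.
November 2169: 30 − 24 = 6 days remain.
Then December (31), January (31), February 2170 (28), March (31): 31 + 31 + 28 + 31 = 121 days.
April 1–22, 2170: 22 days.
Residual: 149 days.
Total: 2341 days.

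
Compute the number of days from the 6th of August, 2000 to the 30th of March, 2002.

601

August 6, 2000 → August 6, 2001: 365 days.
August 2001: 31 − 6 = 25 days remain.
Then September (30), October (31), November (30), December (31), January (31), February 2002 (28): 30 + 31 + 30 + 31 + 31 + 28 = 181 days.
March 1–30, 2002: 30 days.
Residual: 236 days.
Total: 601 days.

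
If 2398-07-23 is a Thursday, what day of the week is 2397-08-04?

Monday

Count forward from the earlier date (August 4, 2397) to the later (July 23, 2398):
Day-of-year of August 4, 2397: 216.
Day-of-year of July 23, 2398: 204.
2397 has 365 days, so 365 − 216 = 149 days remain in 2397.
Total: 149 + 204 = 353 days.
353 mod 7 = 3, so 3 days before Thursday is Monday.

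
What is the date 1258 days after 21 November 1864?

2 May 1868

Count 1258 days after November 21, 1864:
November 21, 1864 → November 21, 1865: 365 days.
November 21, 1865 → November 21, 1866: 365 days.
November 21, 1866 → November 21, 1867: 365 days.
November 1867: 30 − 21 = 9 days remain.
Then December (31), January (31), February 1868 (29), March (31), April (30): 31 + 31 + 29 + 31 + 30 = 152 days.
May 1–2, 1868: 2 days.
Residual: 163 days.
Total: 1258 days.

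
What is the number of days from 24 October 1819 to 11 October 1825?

2179

Day-of-year of October 24, 1819: 297.
Day-of-year of October 11, 1825: 284.
1819 has 365 days, so 365 − 297 = 68 days remain in 1819.
Full years: 1820: 366; 1821: 365; 1822: 365; 1823: 365; 1824: 366. Sum = 1827.
Total: 68 + 1827 + 284 = 2179 days.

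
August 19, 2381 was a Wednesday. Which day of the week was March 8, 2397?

From August 19, 2381 to August 19, 2396: 15 years, of which 4 contain a Feb 29 — 11×365 + 4×366 = 5479 days.
August 2396: 31 − 19 = 12 days remain.
Then September (30), October (31), November (30), December (31), January (31), February 2397 (28): 30 + 31 + 30 + 31 + 31 + 28 = 181 days.
March 1–8, 2397: 8 days.
Residual: 201 days.
Total: 5680 days.
5680 mod 7 = 3, so 3 days after Wednesday is Saturday.

Saturday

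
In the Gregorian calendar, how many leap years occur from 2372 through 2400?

8

Years divisible by 4 in [2372, 2400]: 2372, 2376, 2380, 2384, 2388, 2392, 2396, 2400.
2400 is divisible by 400, so still leap.
No century exceptions apply. Count: 8.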